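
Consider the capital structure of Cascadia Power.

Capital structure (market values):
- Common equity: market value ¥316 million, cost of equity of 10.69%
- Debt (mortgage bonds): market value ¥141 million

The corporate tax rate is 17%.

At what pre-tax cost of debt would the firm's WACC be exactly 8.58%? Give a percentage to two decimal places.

4.64%

Total capital V = 316 + 141 = 457.
Equity weight = 316/457 = 0.6915.
Mortgage bonds weight = 141/457 = 0.3085.
Equity contribution = 0.6915 × 10.69% = 7.3918%.
Remaining for debt = 8.58% − 7.3918% = 1.1882%.
Rd × (1 − 17%) × 0.3085 = 1.1882%  ⇒  Rd = 4.6400%.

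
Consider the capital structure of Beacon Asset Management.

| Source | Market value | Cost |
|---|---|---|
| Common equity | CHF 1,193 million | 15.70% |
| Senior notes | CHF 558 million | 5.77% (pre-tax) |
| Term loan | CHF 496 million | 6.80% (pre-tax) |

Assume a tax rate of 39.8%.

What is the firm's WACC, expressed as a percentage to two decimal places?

Total capital V = 1193 + 558 + 496 = 2247.
Equity: weight = 1193/2247 = 0.5309; cost = 15.7%.
Senior notes: weight = 558/2247 = 0.2483; after-tax cost = 5.77% × (1 − 39.8%) = 3.4735%.
Term loan: weight = 496/2247 = 0.2207; after-tax cost = 6.8% × (1 − 39.8%) = 4.0936%.
WACC = 0.5309 × 15.7000% + 0.2483 × 3.4735% + 0.2207 × 4.0936% = 10.1018%.

10.10%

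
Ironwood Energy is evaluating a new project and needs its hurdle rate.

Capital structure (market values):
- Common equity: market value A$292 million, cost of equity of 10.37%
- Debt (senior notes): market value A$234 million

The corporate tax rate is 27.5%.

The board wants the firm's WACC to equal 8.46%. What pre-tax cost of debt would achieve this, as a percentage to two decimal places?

Total capital V = 292 + 234 = 526.
Equity weight = 292/526 = 0.5551.
Senior notes weight = 234/526 = 0.4449.
Equity contribution = 0.5551 × 10.37% = 5.7567%.
Remaining for debt = 8.46% − 5.7567% = 2.7033%.
Rd × (1 − 27.5%) × 0.4449 = 2.7033%  ⇒  Rd = 8.3815%.

8.38%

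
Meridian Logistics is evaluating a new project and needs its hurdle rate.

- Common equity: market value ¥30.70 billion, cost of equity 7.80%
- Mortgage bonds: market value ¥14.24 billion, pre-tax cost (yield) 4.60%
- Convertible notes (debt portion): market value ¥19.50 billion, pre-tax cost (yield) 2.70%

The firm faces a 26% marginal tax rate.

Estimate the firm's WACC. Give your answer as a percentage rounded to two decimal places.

5.07%

Total capital V = 30.7 + 14.24 + 19.5 = 64.44.
Equity: weight = 30.7/64.44 = 0.4764; cost = 7.8%.
Mortgage bonds: weight = 14.24/64.44 = 0.2210; after-tax cost = 4.6% × (1 − 26%) = 3.4040%.
Convertible notes (debt portion): weight = 19.5/64.44 = 0.3026; after-tax cost = 2.7% × (1 − 26%) = 1.9980%.
WACC = 0.4764 × 7.8000% + 0.2210 × 3.4040% + 0.3026 × 1.9980% = 5.0728%.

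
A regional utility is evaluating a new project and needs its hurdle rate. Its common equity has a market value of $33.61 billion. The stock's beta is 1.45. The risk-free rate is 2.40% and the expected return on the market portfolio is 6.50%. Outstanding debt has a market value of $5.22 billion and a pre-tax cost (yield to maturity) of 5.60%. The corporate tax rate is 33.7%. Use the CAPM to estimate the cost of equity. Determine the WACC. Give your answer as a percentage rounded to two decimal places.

Market risk premium = 6.5% − 2.4% = 4.1%.
Cost of equity via CAPM: Re = 2.4% + 1.45 × 4.1% = 8.3450%.
Total capital V = 33.61 + 5.22 = 38.83.
Equity: weight = 33.61/38.83 = 0.8656; cost = 8.345%.
Debt: weight = 5.22/38.83 = 0.1344; after-tax cost = 5.6% × (1 − 33.7%) = 3.7128%.
WACC = 0.8656 × 8.3450% + 0.1344 × 3.7128% = 7.7223%.

7.72%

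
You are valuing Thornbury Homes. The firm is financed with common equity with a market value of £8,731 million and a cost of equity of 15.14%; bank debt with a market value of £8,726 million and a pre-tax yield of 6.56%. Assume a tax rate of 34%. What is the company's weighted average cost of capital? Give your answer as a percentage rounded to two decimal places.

9.74%

Total capital V = 8731 + 8726 = 17457.
Equity: weight = 8731/17457 = 0.5001; cost = 15.14%.
Bank debt: weight = 8726/17457 = 0.4999; after-tax cost = 6.56% × (1 − 34%) = 4.3296%.
WACC = 0.5001 × 15.1400% + 0.4999 × 4.3296% = 9.7363%.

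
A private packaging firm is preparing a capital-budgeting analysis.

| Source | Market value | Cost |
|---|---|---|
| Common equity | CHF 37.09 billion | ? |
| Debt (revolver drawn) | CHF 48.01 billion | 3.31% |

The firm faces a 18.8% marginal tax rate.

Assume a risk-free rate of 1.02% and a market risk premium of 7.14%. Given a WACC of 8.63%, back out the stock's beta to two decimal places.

Total capital V = 37.09 + 48.01 = 85.1.
Equity weight = 37.09/85.1 = 0.4358.
Revolver drawn weight = 48.01/85.1 = 0.5642.
Debt contribution = 0.5642 × 3.31% × (1 − 18.8%) = 1.5163%.
Required equity contribution = 8.63% − 1.5163% = 7.1137%  ⇒  Re = 16.3218%.
CAPM: 16.3218% = 1.02% + β × 7.14%  ⇒  β = 2.1431.

2.14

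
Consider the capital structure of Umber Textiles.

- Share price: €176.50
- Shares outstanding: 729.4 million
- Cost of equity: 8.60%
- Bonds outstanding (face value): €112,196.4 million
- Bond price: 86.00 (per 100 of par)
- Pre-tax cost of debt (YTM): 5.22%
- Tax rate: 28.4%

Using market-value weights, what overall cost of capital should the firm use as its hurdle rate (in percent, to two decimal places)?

Market value of equity E = 176.5 × 729.4m = 128739.1m. Market value of debt D = 112196.4m × 86.0/100 = 96488.904m.
Total capital V = 128739.1 + 96488.904 = 225228.004.
Equity: weight = 128739.1/225228.004 = 0.5716; cost = 8.6%.
Bonds outstanding: weight = 96488.904/225228.004 = 0.4284; after-tax cost = 5.22% × (1 − 28.4%) = 3.7375%.
WACC = 0.5716 × 8.6000% + 0.4284 × 3.7375% = 6.5169%.

6.52%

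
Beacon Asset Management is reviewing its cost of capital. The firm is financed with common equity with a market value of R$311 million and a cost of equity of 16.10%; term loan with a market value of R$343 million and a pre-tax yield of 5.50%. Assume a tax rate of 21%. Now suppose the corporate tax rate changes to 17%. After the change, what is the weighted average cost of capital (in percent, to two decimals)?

After the change:
Total capital V = 311 + 343 = 654.
Equity: weight = 311/654 = 0.4755; cost = 16.1%.
Term loan: weight = 343/654 = 0.5245; after-tax cost = 5.5% × (1 − 17%) = 4.5650%.
WACC = 0.4755 × 16.1000% + 0.5245 × 4.5650% = 10.0503%.

10.05%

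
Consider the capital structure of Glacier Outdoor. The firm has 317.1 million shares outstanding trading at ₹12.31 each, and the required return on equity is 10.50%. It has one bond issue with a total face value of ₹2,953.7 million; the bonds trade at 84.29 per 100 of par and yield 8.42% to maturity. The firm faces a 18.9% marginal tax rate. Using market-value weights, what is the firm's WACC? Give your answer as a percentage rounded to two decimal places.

9.07%

Market value of equity E = 12.31 × 317.1m = 3903.501m. Market value of debt D = 2953.7m × 84.29/100 = 2489.67373m.
Total capital V = 3903.501 + 2489.67373 = 6393.17473.
Equity: weight = 3903.501/6393.17473 = 0.6106; cost = 10.5%.
Bonds outstanding: weight = 2489.67373/6393.17473 = 0.3894; after-tax cost = 8.42% × (1 − 18.9%) = 6.8286%.
WACC = 0.6106 × 10.5000% + 0.3894 × 6.8286% = 9.0703%.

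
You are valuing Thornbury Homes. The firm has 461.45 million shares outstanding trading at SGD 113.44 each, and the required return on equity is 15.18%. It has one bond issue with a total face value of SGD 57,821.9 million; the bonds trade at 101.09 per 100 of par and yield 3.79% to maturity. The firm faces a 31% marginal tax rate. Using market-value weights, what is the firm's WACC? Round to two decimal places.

8.55%

Market value of equity E = 113.44 × 461.45m = 52346.888m. Market value of debt D = 57821.9m × 101.09/100 = 58452.15871m.
Total capital V = 52346.888 + 58452.15871 = 110799.04671.
Equity: weight = 52346.888/110799.04671 = 0.4724; cost = 15.18%.
Bonds outstanding: weight = 58452.15871/110799.04671 = 0.5276; after-tax cost = 3.79% × (1 − 31%) = 2.6151%.
WACC = 0.4724 × 15.1800% + 0.5276 × 2.6151% = 8.5514%.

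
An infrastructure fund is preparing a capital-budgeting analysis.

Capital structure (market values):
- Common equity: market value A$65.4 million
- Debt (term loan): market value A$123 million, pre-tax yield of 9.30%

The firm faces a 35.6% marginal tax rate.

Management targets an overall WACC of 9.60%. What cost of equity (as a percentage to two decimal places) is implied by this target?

16.39%

Total capital V = 65.4 + 123 = 188.4.
Equity weight = 65.4/188.4 = 0.3471.
Term loan weight = 123/188.4 = 0.6529.
Debt contribution = 0.6529 × 9.3% × (1 − 35.6%) = 3.9101%.
Required equity contribution = 9.6% − 3.9101% = 5.6899%.
Re = 5.6899% / 0.3471 = 16.3910%.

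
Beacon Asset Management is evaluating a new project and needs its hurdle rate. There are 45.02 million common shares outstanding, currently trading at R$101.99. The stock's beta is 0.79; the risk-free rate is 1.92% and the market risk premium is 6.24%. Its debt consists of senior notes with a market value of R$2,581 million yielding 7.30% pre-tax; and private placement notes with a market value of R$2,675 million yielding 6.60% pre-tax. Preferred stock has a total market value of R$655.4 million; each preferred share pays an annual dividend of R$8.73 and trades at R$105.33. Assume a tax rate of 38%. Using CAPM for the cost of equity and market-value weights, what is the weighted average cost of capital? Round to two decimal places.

5.67%

Cost of equity via CAPM: Re = 1.92% + 0.79 × 6.24% = 6.8496%.
Cost of preferred: Rp = 8.73 / 105.33 = 8.2882%.
Market value of equity E = 101.99 × 45.02m = 4591.5898m.
Total capital V = 4591.5898 + 655.4 + 2581 + 2675 = 10502.9898.
Equity: weight = 4591.5898/10502.9898 = 0.4372; cost = 6.8496%.
Preferred: weight = 655.4/10502.9898 = 0.0624; cost = 8.2882%.
Senior notes: weight = 2581/10502.9898 = 0.2457; after-tax cost = 7.3% × (1 − 38%) = 4.5260%.
Private placement notes: weight = 2675/10502.9898 = 0.2547; after-tax cost = 6.6% × (1 − 38%) = 4.0920%.
WACC = 0.4372 × 6.8496% + 0.0624 × 8.2882% + 0.2457 × 4.5260% + 0.2547 × 4.0920% = 5.6660%.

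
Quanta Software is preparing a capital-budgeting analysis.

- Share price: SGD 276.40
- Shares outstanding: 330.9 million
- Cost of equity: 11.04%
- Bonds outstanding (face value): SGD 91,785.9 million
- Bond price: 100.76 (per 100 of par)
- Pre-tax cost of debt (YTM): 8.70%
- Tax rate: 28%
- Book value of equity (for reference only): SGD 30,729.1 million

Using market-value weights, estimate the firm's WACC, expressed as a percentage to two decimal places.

8.64%

Market value of equity E = 276.4 × 330.9m = 91460.76m. Market value of debt D = 91785.9m × 100.76/100 = 92483.47284m.
Total capital V = 91460.76 + 92483.47284 = 183944.23284.
Equity: weight = 91460.76/183944.23284 = 0.4972; cost = 11.04%.
Bonds outstanding: weight = 92483.47284/183944.23284 = 0.5028; after-tax cost = 8.7% × (1 − 28%) = 6.2640%.
WACC = 0.4972 × 11.0400% + 0.5028 × 6.2640% = 8.6387%.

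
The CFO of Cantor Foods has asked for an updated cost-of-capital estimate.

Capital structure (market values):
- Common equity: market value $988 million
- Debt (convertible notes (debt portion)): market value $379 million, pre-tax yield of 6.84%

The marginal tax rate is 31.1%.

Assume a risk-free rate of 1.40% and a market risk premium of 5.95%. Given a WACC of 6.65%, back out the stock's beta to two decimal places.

1.01

Total capital V = 988 + 379 = 1367.
Equity weight = 988/1367 = 0.7228.
Convertible notes (debt portion) weight = 379/1367 = 0.2772.
Debt contribution = 0.2772 × 6.84% × (1 − 31.1%) = 1.3066%.
Required equity contribution = 6.65% − 1.3066% = 5.3434%  ⇒  Re = 7.3931%.
CAPM: 7.3931% = 1.4% + β × 5.95%  ⇒  β = 1.0072.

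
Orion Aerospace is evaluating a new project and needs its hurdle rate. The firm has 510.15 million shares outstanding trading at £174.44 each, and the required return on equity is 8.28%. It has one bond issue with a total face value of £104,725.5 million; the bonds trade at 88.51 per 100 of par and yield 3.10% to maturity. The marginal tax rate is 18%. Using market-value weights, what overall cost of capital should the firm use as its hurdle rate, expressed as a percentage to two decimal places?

5.35%

Market value of equity E = 174.44 × 510.15m = 88990.566m. Market value of debt D = 104725.5m × 88.51/100 = 92692.54005m.
Total capital V = 88990.566 + 92692.54005 = 181683.10605.
Equity: weight = 88990.566/181683.10605 = 0.4898; cost = 8.28%.
Bonds outstanding: weight = 92692.54005/181683.10605 = 0.5102; after-tax cost = 3.1% × (1 − 18%) = 2.5420%.
WACC = 0.4898 × 8.2800% + 0.5102 × 2.5420% = 5.3525%.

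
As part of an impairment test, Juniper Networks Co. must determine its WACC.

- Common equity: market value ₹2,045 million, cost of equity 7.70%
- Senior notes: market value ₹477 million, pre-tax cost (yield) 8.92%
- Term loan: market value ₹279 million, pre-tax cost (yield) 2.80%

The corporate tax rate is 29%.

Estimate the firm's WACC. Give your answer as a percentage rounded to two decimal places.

Total capital V = 2045 + 477 + 279 = 2801.
Equity: weight = 2045/2801 = 0.7301; cost = 7.7%.
Senior notes: weight = 477/2801 = 0.1703; after-tax cost = 8.92% × (1 − 29%) = 6.3332%.
Term loan: weight = 279/2801 = 0.0996; after-tax cost = 2.8% × (1 − 29%) = 1.9880%.
WACC = 0.7301 × 7.7000% + 0.1703 × 6.3332% + 0.0996 × 1.9880% = 6.8983%.

6.90%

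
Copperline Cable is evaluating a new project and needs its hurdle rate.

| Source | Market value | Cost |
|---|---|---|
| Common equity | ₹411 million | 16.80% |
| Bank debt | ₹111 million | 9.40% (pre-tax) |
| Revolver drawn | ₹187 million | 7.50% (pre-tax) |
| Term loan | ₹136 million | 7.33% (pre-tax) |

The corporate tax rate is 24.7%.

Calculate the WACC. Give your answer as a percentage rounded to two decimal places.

Total capital V = 411 + 111 + 187 + 136 = 845.
Equity: weight = 411/845 = 0.4864; cost = 16.8%.
Bank debt: weight = 111/845 = 0.1314; after-tax cost = 9.4% × (1 − 24.7%) = 7.0782%.
Revolver drawn: weight = 187/845 = 0.2213; after-tax cost = 7.5% × (1 − 24.7%) = 5.6475%.
Term loan: weight = 136/845 = 0.1609; after-tax cost = 7.33% × (1 − 24.7%) = 5.5195%.
WACC = 0.4864 × 16.8000% + 0.1314 × 7.0782% + 0.2213 × 5.6475% + 0.1609 × 5.5195% = 11.2393%.

11.24%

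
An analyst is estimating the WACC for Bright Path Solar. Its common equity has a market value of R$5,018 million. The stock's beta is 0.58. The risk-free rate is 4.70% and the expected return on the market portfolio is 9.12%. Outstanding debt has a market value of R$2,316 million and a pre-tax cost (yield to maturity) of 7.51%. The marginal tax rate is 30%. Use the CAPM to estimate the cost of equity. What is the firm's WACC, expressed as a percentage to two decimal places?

6.63%

Market risk premium = 9.12% − 4.7% = 4.42%.
Cost of equity via CAPM: Re = 4.7% + 0.58 × 4.42% = 7.2636%.
Total capital V = 5018 + 2316 = 7334.
Equity: weight = 5018/7334 = 0.6842; cost = 7.2636%.
Debt: weight = 2316/7334 = 0.3158; after-tax cost = 7.51% × (1 − 30%) = 5.2570%.
WACC = 0.6842 × 7.2636% + 0.3158 × 5.2570% = 6.6299%.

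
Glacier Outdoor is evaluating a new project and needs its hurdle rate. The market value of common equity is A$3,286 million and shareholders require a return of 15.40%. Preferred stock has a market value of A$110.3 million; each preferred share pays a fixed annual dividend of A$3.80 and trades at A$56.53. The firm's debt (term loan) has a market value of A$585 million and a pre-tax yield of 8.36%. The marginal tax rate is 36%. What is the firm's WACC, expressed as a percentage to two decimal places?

13.68%

Cost of preferred: Rp = 3.8 / 56.53 = 6.7221%.
Total capital V = 3286 + 110.3 + 585 = 3981.3.
Equity: weight = 3286/3981.3 = 0.8254; cost = 15.4%.
Preferred: weight = 110.3/3981.3 = 0.0277; cost = 6.7221%.
Term loan: weight = 585/3981.3 = 0.1469; after-tax cost = 8.36% × (1 − 36%) = 5.3504%.
WACC = 0.8254 × 15.4000% + 0.0277 × 6.7221% + 0.1469 × 5.3504% = 13.6829%.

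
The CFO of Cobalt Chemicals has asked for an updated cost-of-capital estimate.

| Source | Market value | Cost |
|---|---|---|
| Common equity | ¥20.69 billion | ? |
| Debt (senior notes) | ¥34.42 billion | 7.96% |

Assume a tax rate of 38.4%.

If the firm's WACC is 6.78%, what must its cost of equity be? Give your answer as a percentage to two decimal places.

Total capital V = 20.69 + 34.42 = 55.11.
Equity weight = 20.69/55.11 = 0.3754.
Senior notes weight = 34.42/55.11 = 0.6246.
Debt contribution = 0.6246 × 7.96% × (1 − 38.4%) = 3.0625%.
Required equity contribution = 6.78% − 3.0625% = 3.7175%.
Re = 3.7175% / 0.3754 = 9.9020%.

9.90%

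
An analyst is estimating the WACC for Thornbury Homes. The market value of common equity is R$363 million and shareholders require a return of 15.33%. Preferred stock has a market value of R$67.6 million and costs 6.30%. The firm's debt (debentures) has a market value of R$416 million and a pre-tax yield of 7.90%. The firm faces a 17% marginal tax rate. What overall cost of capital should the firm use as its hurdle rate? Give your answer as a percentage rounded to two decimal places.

10.30%

Total capital V = 363 + 67.6 + 416 = 846.6.
Equity: weight = 363/846.6 = 0.4288; cost = 15.33%.
Preferred: weight = 67.6/846.6 = 0.0798; cost = 6.3%.
Debentures: weight = 416/846.6 = 0.4914; after-tax cost = 7.9% × (1 − 17%) = 6.5570%.
WACC = 0.4288 × 15.3300% + 0.0798 × 6.3000% + 0.4914 × 6.5570% = 10.2981%.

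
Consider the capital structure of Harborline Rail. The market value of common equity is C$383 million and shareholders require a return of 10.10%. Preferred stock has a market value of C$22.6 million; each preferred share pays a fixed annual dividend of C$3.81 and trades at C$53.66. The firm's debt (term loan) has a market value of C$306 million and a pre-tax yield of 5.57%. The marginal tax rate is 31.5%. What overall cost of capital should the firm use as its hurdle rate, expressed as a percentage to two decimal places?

7.30%

Cost of preferred: Rp = 3.81 / 53.66 = 7.1003%.
Total capital V = 383 + 22.6 + 306 = 711.6.
Equity: weight = 383/711.6 = 0.5382; cost = 10.1%.
Preferred: weight = 22.6/711.6 = 0.0318; cost = 7.1003%.
Term loan: weight = 306/711.6 = 0.4300; after-tax cost = 5.57% × (1 − 31.5%) = 3.8155%.
WACC = 0.5382 × 10.1000% + 0.0318 × 7.1003% + 0.4300 × 3.8155% = 7.3023%.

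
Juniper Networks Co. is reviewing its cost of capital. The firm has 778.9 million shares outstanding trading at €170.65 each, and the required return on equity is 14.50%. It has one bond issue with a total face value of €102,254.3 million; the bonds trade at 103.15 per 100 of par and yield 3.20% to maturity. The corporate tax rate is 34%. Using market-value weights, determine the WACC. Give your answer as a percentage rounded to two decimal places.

Market value of equity E = 170.65 × 778.9m = 132919.285m. Market value of debt D = 102254.3m × 103.15/100 = 105475.31045m.
Total capital V = 132919.285 + 105475.31045 = 238394.59545.
Equity: weight = 132919.285/238394.59545 = 0.5576; cost = 14.5%.
Bonds outstanding: weight = 105475.31045/238394.59545 = 0.4424; after-tax cost = 3.2% × (1 − 34%) = 2.1120%.
WACC = 0.5576 × 14.5000% + 0.4424 × 2.1120% = 9.0191%.

9.02%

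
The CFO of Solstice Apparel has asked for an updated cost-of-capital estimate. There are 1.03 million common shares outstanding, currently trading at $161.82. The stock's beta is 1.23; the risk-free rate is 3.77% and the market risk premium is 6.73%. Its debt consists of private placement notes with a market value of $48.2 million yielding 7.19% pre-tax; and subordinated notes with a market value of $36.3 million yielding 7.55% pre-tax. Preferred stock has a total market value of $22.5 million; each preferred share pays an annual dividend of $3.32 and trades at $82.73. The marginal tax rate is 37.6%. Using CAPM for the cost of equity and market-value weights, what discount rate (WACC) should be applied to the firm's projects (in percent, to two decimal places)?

9.08%

Cost of equity via CAPM: Re = 3.77% + 1.23 × 6.73% = 12.0479%.
Cost of preferred: Rp = 3.32 / 82.73 = 4.0131%.
Market value of equity E = 161.82 × 1.03m = 166.6746m.
Total capital V = 166.6746 + 22.5 + 48.2 + 36.3 = 273.6746.
Equity: weight = 166.6746/273.6746 = 0.6090; cost = 12.0479%.
Preferred: weight = 22.5/273.6746 = 0.0822; cost = 4.0131%.
Private placement notes: weight = 48.2/273.6746 = 0.1761; after-tax cost = 7.19% × (1 − 37.6%) = 4.4866%.
Subordinated notes: weight = 36.3/273.6746 = 0.1326; after-tax cost = 7.55% × (1 − 37.6%) = 4.7112%.
WACC = 0.6090 × 12.0479% + 0.0822 × 4.0131% + 0.1761 × 4.4866% + 0.1326 × 4.7112% = 9.0825%.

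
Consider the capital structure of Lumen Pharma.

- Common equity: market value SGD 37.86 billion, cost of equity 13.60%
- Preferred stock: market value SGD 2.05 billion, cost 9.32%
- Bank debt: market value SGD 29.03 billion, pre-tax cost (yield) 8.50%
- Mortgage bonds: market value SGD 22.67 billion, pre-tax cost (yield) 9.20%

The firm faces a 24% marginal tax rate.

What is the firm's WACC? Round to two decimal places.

9.61%

Total capital V = 37.86 + 2.05 + 29.03 + 22.67 = 91.61.
Equity: weight = 37.86/91.61 = 0.4133; cost = 13.6%.
Preferred: weight = 2.05/91.61 = 0.0224; cost = 9.32%.
Bank debt: weight = 29.03/91.61 = 0.3169; after-tax cost = 8.5% × (1 − 24%) = 6.4600%.
Mortgage bonds: weight = 22.67/91.61 = 0.2475; after-tax cost = 9.2% × (1 − 24%) = 6.9920%.
WACC = 0.4133 × 13.6000% + 0.0224 × 9.3200% + 0.3169 × 6.4600% + 0.2475 × 6.9920% = 9.6064%.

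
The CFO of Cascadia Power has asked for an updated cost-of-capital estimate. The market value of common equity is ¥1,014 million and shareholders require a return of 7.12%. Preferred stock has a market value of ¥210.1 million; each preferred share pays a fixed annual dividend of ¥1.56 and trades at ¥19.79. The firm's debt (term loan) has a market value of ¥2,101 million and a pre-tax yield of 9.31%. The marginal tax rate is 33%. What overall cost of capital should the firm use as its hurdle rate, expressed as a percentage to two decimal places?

Cost of preferred: Rp = 1.56 / 19.79 = 7.8828%.
Total capital V = 1014 + 210.1 + 2101 = 3325.1.
Equity: weight = 1014/3325.1 = 0.3050; cost = 7.12%.
Preferred: weight = 210.1/3325.1 = 0.0632; cost = 7.8828%.
Term loan: weight = 2101/3325.1 = 0.6319; after-tax cost = 9.31% × (1 − 33%) = 6.2377%.
WACC = 0.3050 × 7.1200% + 0.0632 × 7.8828% + 0.6319 × 6.2377% = 6.6107%.

6.61%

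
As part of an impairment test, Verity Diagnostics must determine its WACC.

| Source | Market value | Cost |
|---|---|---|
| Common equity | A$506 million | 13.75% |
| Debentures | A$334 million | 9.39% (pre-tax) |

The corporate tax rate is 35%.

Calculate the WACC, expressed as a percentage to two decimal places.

Total capital V = 506 + 334 = 840.
Equity: weight = 506/840 = 0.6024; cost = 13.75%.
Debentures: weight = 334/840 = 0.3976; after-tax cost = 9.39% × (1 − 35%) = 6.1035%.
WACC = 0.6024 × 13.7500% + 0.3976 × 6.1035% = 10.7096%.

10.71%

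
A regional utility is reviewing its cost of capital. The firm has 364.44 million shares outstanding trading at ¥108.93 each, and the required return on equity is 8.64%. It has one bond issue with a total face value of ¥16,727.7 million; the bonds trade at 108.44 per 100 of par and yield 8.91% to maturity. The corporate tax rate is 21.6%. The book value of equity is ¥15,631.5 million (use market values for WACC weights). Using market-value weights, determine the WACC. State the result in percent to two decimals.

8.12%

Market value of equity E = 108.93 × 364.44m = 39698.4492m. Market value of debt D = 16727.7m × 108.44/100 = 18139.51788m.
Total capital V = 39698.4492 + 18139.51788 = 57837.96708.
Equity: weight = 39698.4492/57837.96708 = 0.6864; cost = 8.64%.
Bonds outstanding: weight = 18139.51788/57837.96708 = 0.3136; after-tax cost = 8.91% × (1 − 21.6%) = 6.9854%.
WACC = 0.6864 × 8.6400% + 0.3136 × 6.9854% = 8.1211%.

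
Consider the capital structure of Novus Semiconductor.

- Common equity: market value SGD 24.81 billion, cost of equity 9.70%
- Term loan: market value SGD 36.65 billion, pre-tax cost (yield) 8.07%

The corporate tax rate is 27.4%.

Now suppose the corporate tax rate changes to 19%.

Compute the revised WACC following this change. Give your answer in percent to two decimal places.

After the change:
Total capital V = 24.81 + 36.65 = 61.46.
Equity: weight = 24.81/61.46 = 0.4037; cost = 9.7%.
Term loan: weight = 36.65/61.46 = 0.5963; after-tax cost = 8.07% × (1 − 19%) = 6.5367%.
WACC = 0.4037 × 9.7000% + 0.5963 × 6.5367% = 7.8137%.

7.81%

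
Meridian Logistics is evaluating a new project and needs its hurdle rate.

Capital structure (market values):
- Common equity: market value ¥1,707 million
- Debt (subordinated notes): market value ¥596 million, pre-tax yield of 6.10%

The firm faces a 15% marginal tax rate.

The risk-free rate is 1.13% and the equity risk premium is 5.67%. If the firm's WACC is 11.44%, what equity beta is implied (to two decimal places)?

Total capital V = 1707 + 596 = 2303.
Equity weight = 1707/2303 = 0.7412.
Subordinated notes weight = 596/2303 = 0.2588.
Debt contribution = 0.2588 × 6.1% × (1 − 15%) = 1.3418%.
Required equity contribution = 11.44% − 1.3418% = 10.0982%  ⇒  Re = 13.6239%.
CAPM: 13.6239% = 1.13% + β × 5.67%  ⇒  β = 2.2035.

2.20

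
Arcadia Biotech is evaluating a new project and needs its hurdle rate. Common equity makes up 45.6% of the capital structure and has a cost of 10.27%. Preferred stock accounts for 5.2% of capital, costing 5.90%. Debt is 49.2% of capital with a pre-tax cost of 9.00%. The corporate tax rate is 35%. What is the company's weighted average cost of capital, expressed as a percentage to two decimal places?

After-tax cost of debt = 9% × (1 − 35%) = 5.8500%.
WACC = 0.456 × 10.2700% + 0.052 × 5.9000% + 0.492 × 5.8500% = 7.8681%.

7.87%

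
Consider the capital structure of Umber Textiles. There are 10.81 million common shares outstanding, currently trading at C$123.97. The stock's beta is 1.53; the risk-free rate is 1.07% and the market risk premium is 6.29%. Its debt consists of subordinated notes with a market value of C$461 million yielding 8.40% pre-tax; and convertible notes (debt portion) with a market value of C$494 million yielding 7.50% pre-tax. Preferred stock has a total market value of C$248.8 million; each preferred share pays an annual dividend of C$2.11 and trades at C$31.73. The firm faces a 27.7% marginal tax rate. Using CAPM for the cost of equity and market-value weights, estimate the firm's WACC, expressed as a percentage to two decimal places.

Cost of equity via CAPM: Re = 1.07% + 1.53 × 6.29% = 10.6937%.
Cost of preferred: Rp = 2.11 / 31.73 = 6.6499%.
Market value of equity E = 123.97 × 10.81m = 1340.1157m.
Total capital V = 1340.1157 + 248.8 + 461 + 494 = 2543.9157.
Equity: weight = 1340.1157/2543.9157 = 0.5268; cost = 10.6937%.
Preferred: weight = 248.8/2543.9157 = 0.0978; cost = 6.6499%.
Subordinated notes: weight = 461/2543.9157 = 0.1812; after-tax cost = 8.4% × (1 − 27.7%) = 6.0732%.
Convertible notes (debt portion): weight = 494/2543.9157 = 0.1942; after-tax cost = 7.5% × (1 − 27.7%) = 5.4225%.
WACC = 0.5268 × 10.6937% + 0.0978 × 6.6499% + 0.1812 × 6.0732% + 0.1942 × 5.4225% = 8.4373%.

8.44%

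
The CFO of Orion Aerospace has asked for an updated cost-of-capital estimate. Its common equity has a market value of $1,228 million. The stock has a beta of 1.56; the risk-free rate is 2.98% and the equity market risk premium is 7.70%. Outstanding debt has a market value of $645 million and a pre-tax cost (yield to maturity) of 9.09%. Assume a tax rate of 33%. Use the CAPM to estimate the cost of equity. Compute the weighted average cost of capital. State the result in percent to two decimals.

11.93%

Cost of equity via CAPM: Re = 2.98% + 1.56 × 7.7% = 14.9920%.
Total capital V = 1228 + 645 = 1873.
Equity: weight = 1228/1873 = 0.6556; cost = 14.992%.
Debt: weight = 645/1873 = 0.3444; after-tax cost = 9.09% × (1 − 33%) = 6.0903%.
WACC = 0.6556 × 14.9920% + 0.3444 × 6.0903% = 11.9265%.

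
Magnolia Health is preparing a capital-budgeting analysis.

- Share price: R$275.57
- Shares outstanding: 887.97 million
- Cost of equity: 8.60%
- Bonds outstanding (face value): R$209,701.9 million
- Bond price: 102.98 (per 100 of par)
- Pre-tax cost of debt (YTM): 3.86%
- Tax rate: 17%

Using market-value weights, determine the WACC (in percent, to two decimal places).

6.07%

Market value of equity E = 275.57 × 887.97m = 244697.8929m. Market value of debt D = 209701.9m × 102.98/100 = 215951.01662m.
Total capital V = 244697.8929 + 215951.01662 = 460648.90952.
Equity: weight = 244697.8929/460648.90952 = 0.5312; cost = 8.6%.
Bonds outstanding: weight = 215951.01662/460648.90952 = 0.4688; after-tax cost = 3.86% × (1 − 17%) = 3.2038%.
WACC = 0.5312 × 8.6000% + 0.4688 × 3.2038% = 6.0703%.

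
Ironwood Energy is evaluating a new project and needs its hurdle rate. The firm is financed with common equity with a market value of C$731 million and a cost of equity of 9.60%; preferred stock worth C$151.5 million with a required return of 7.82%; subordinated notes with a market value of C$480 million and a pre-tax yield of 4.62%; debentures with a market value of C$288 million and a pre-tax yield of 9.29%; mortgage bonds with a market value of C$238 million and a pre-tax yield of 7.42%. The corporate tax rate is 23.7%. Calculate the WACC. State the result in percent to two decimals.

Total capital V = 731 + 151.5 + 480 + 288 + 238 = 1888.5.
Equity: weight = 731/1888.5 = 0.3871; cost = 9.6%.
Preferred: weight = 151.5/1888.5 = 0.0802; cost = 7.82%.
Subordinated notes: weight = 480/1888.5 = 0.2542; after-tax cost = 4.62% × (1 − 23.7%) = 3.5251%.
Debentures: weight = 288/1888.5 = 0.1525; after-tax cost = 9.29% × (1 − 23.7%) = 7.0883%.
Mortgage bonds: weight = 238/1888.5 = 0.1260; after-tax cost = 7.42% × (1 − 23.7%) = 5.6615%.
WACC = 0.3871 × 9.6000% + 0.0802 × 7.8200% + 0.2542 × 3.5251% + 0.1525 × 7.0883% + 0.1260 × 5.6615% = 7.0337%.

7.03%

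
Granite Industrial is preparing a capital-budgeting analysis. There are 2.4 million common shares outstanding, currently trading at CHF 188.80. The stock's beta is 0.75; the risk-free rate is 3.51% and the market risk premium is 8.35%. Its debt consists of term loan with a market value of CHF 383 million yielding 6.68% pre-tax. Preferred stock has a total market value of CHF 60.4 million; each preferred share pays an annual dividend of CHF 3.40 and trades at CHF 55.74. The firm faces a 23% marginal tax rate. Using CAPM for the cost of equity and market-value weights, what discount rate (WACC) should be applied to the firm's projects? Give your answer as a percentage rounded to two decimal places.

Cost of equity via CAPM: Re = 3.51% + 0.75 × 8.35% = 9.7725%.
Cost of preferred: Rp = 3.4 / 55.74 = 6.0997%.
Market value of equity E = 188.8 × 2.4m = 453.12m.
Total capital V = 453.12 + 60.4 + 383 = 896.52.
Equity: weight = 453.12/896.52 = 0.5054; cost = 9.7725%.
Preferred: weight = 60.4/896.52 = 0.0674; cost = 6.0997%.
Term loan: weight = 383/896.52 = 0.4272; after-tax cost = 6.68% × (1 − 23%) = 5.1436%.
WACC = 0.5054 × 9.7725% + 0.0674 × 6.0997% + 0.4272 × 5.1436% = 7.5476%.

7.55%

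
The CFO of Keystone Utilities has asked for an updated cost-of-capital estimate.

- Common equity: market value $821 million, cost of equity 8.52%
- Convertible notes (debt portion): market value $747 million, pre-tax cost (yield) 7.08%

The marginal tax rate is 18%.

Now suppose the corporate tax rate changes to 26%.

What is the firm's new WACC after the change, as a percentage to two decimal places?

6.96%

After the change:
Total capital V = 821 + 747 = 1568.
Equity: weight = 821/1568 = 0.5236; cost = 8.52%.
Convertible notes (debt portion): weight = 747/1568 = 0.4764; after-tax cost = 7.08% × (1 − 26%) = 5.2392%.
WACC = 0.5236 × 8.5200% + 0.4764 × 5.2392% = 6.9570%.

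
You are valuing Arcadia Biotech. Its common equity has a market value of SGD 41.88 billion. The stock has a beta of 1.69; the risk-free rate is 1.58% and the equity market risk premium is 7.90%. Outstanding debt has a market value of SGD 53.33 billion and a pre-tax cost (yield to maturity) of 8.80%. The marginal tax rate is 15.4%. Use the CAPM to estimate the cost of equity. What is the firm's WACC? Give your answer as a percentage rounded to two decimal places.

10.74%

Cost of equity via CAPM: Re = 1.58% + 1.69 × 7.9% = 14.9310%.
Total capital V = 41.88 + 53.33 = 95.21.
Equity: weight = 41.88/95.21 = 0.4399; cost = 14.931%.
Debt: weight = 53.33/95.21 = 0.5601; after-tax cost = 8.8% × (1 − 15.4%) = 7.4448%.
WACC = 0.4399 × 14.9310% + 0.5601 × 7.4448% = 10.7378%.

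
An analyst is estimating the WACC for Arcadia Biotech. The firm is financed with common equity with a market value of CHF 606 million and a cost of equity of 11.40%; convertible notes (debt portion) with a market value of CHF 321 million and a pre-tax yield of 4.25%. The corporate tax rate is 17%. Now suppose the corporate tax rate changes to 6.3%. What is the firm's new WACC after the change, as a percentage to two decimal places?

8.83%

After the change:
Total capital V = 606 + 321 = 927.
Equity: weight = 606/927 = 0.6537; cost = 11.4%.
Convertible notes (debt portion): weight = 321/927 = 0.3463; after-tax cost = 4.25% × (1 − 6.3%) = 3.9823%.
WACC = 0.6537 × 11.4000% + 0.3463 × 3.9823% = 8.8314%.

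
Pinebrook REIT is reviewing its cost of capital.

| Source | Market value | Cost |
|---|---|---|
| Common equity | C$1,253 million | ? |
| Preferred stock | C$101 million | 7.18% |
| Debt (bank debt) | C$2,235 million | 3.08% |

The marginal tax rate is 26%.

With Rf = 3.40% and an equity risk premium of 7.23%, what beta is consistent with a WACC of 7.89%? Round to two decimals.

Total capital V = 1253 + 101 + 2235 = 3589.
Equity weight = 1253/3589 = 0.3491.
Preferred weight = 101/3589 = 0.0281.
Bank debt weight = 2235/3589 = 0.6227.
Debt contribution = 0.6227 × 3.08% × (1 − 26%) = 1.4193%.
Preferred contribution = 0.0281 × 7.18% = 0.2021%.
Required equity contribution = 7.89% − 1.6214% = 6.2686%  ⇒  Re = 17.9553%.
CAPM: 17.9553% = 3.4% + β × 7.23%  ⇒  β = 2.0132.

2.01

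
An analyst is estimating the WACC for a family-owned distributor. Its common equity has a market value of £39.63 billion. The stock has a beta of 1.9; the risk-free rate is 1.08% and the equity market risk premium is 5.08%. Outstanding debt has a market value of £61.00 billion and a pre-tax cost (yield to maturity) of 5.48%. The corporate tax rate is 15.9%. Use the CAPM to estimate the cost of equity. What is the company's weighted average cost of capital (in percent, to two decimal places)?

7.02%

Cost of equity via CAPM: Re = 1.08% + 1.9 × 5.08% = 10.7320%.
Total capital V = 39.63 + 61 = 100.63.
Equity: weight = 39.63/100.63 = 0.3938; cost = 10.732%.
Debt: weight = 61/100.63 = 0.6062; after-tax cost = 5.48% × (1 − 15.9%) = 4.6087%.
WACC = 0.3938 × 10.7320% + 0.6062 × 4.6087% = 7.0202%.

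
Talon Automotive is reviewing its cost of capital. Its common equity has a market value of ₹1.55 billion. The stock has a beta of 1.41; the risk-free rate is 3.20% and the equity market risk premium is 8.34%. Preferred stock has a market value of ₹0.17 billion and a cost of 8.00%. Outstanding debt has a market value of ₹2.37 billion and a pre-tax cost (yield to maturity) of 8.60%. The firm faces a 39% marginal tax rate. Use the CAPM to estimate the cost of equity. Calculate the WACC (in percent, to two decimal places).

Cost of equity via CAPM: Re = 3.2% + 1.41 × 8.34% = 14.9594%.
Total capital V = 1.55 + 0.17 + 2.37 = 4.09.
Equity: weight = 1.55/4.09 = 0.3790; cost = 14.9594%.
Preferred: weight = 0.17/4.09 = 0.0416; cost = 8%.
Debt: weight = 2.37/4.09 = 0.5795; after-tax cost = 8.6% × (1 − 39%) = 5.2460%.
WACC = 0.3790 × 14.9594% + 0.0416 × 8.0000% + 0.5795 × 5.2460% = 9.0416%.

9.04%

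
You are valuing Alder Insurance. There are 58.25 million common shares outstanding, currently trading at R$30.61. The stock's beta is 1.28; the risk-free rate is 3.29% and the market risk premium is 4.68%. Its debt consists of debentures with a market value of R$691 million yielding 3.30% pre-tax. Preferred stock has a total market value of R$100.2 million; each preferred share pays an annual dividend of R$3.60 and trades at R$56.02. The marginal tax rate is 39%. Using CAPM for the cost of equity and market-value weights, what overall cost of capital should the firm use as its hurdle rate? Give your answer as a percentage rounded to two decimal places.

7.22%

Cost of equity via CAPM: Re = 3.29% + 1.28 × 4.68% = 9.2804%.
Cost of preferred: Rp = 3.6 / 56.02 = 6.4263%.
Market value of equity E = 30.61 × 58.25m = 1783.0325m.
Total capital V = 1783.0325 + 100.2 + 691 = 2574.2325.
Equity: weight = 1783.0325/2574.2325 = 0.6926; cost = 9.2804%.
Preferred: weight = 100.2/2574.2325 = 0.0389; cost = 6.4263%.
Debentures: weight = 691/2574.2325 = 0.2684; after-tax cost = 3.3% × (1 − 39%) = 2.0130%.
WACC = 0.6926 × 9.2804% + 0.0389 × 6.4263% + 0.2684 × 2.0130% = 7.2185%.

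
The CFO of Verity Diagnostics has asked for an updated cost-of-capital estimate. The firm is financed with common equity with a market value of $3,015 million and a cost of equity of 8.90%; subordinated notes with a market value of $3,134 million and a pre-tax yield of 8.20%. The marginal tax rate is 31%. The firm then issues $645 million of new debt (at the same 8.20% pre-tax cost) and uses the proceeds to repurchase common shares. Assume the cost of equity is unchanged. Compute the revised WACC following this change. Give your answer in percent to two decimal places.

After the change:
Total capital V = 2370 + 3779 = 6149.
Equity: weight = 2370/6149 = 0.3854; cost = 8.9%.
Subordinated notes: weight = 3779/6149 = 0.6146; after-tax cost = 8.2% × (1 − 31%) = 5.6580%.
WACC = 0.3854 × 8.9000% + 0.6146 × 5.6580% = 6.9076%.

6.91%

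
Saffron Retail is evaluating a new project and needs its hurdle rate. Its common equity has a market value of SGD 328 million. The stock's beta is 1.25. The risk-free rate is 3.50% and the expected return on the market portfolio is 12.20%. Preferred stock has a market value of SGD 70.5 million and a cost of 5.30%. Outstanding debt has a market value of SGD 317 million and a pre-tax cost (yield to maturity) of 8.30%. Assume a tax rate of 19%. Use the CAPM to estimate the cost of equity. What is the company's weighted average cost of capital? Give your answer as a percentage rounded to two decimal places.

Market risk premium = 12.2% − 3.5% = 8.7%.
Cost of equity via CAPM: Re = 3.5% + 1.25 × 8.7% = 14.3750%.
Total capital V = 328 + 70.5 + 317 = 715.5.
Equity: weight = 328/715.5 = 0.4584; cost = 14.375%.
Preferred: weight = 70.5/715.5 = 0.0985; cost = 5.3%.
Debt: weight = 317/715.5 = 0.4430; after-tax cost = 8.3% × (1 − 19%) = 6.7230%.
WACC = 0.4584 × 14.3750% + 0.0985 × 5.3000% + 0.4430 × 6.7230% = 10.0906%.

10.09%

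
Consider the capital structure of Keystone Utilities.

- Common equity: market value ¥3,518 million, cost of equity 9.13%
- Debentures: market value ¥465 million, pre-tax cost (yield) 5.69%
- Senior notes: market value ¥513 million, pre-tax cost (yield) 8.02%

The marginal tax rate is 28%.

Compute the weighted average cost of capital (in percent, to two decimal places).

Total capital V = 3518 + 465 + 513 = 4496.
Equity: weight = 3518/4496 = 0.7825; cost = 9.13%.
Debentures: weight = 465/4496 = 0.1034; after-tax cost = 5.69% × (1 − 28%) = 4.0968%.
Senior notes: weight = 513/4496 = 0.1141; after-tax cost = 8.02% × (1 − 28%) = 5.7744%.
WACC = 0.7825 × 9.1300% + 0.1034 × 4.0968% + 0.1141 × 5.7744% = 8.2266%.

8.23%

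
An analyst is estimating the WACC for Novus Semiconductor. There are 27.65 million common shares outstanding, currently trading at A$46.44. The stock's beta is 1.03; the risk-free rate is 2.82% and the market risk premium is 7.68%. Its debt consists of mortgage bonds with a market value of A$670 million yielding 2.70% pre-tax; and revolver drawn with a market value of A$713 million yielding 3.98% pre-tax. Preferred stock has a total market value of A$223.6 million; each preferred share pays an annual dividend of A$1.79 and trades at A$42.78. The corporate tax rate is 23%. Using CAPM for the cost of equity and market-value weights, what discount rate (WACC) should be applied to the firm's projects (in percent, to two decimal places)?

Cost of equity via CAPM: Re = 2.82% + 1.03 × 7.68% = 10.7304%.
Cost of preferred: Rp = 1.79 / 42.78 = 4.1842%.
Market value of equity E = 46.44 × 27.65m = 1284.066m.
Total capital V = 1284.066 + 223.6 + 670 + 713 = 2890.666.
Equity: weight = 1284.066/2890.666 = 0.4442; cost = 10.7304%.
Preferred: weight = 223.6/2890.666 = 0.0774; cost = 4.1842%.
Mortgage bonds: weight = 670/2890.666 = 0.2318; after-tax cost = 2.7% × (1 − 23%) = 2.0790%.
Revolver drawn: weight = 713/2890.666 = 0.2467; after-tax cost = 3.98% × (1 − 23%) = 3.0646%.
WACC = 0.4442 × 10.7304% + 0.0774 × 4.1842% + 0.2318 × 2.0790% + 0.2467 × 3.0646% = 6.3280%.

6.33%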